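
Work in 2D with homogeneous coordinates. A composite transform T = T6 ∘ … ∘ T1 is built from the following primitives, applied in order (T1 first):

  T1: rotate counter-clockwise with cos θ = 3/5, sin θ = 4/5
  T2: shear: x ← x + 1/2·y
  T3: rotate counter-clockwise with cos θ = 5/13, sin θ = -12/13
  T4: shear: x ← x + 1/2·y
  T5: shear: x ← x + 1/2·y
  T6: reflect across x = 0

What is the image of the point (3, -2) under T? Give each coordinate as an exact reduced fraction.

T(p) = (38/65, -42/13)

T1 rotate counter-clockwise with cos θ = 3/5, sin θ = 4/5: (3, -2) → (17/5, 6/5)
T2 shear: x ← x + 1/2·y: (17/5, 6/5) → (4, 6/5)
T3 rotate counter-clockwise with cos θ = 5/13, sin θ = -12/13: (4, 6/5) → (172/65, -42/13)
T4 shear: x ← x + 1/2·y: (172/65, -42/13) → (67/65, -42/13)
T5 shear: x ← x + 1/2·y: (67/65, -42/13) → (-38/65, -42/13)
T6 reflect across x = 0: (-38/65, -42/13) → (38/65, -42/13)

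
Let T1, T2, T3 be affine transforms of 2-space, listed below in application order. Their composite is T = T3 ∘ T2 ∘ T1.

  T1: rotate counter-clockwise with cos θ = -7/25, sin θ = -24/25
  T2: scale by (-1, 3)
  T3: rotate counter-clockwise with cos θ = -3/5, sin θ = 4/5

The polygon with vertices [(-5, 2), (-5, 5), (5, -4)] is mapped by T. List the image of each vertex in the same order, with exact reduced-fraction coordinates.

T1 rotate counter-clockwise with cos θ = -7/25, sin θ = -24/25: (-5, 2) → (83/25, 106/25); (-5, 5) → (31/5, 17/5); (5, -4) → (-131/25, -92/25)
T2 scale by (-1, 3): (83/25, 106/25) → (-83/25, 318/25); (31/5, 17/5) → (-31/5, 51/5); (-131/25, -92/25) → (131/25, -276/25)
T3 rotate counter-clockwise with cos θ = -3/5, sin θ = 4/5: (-83/25, 318/25) → (-1023/125, -1286/125); (-31/5, 51/5) → (-111/25, -277/25); (131/25, -276/25) → (711/125, 1352/125)

image vertices: (-1023/125, -1286/125), (-111/25, -277/25), (711/125, 1352/125)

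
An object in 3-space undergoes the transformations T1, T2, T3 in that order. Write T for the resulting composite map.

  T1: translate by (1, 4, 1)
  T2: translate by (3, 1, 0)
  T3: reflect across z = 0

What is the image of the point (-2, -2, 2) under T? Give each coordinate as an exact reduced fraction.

T(p) = (2, 3, -3)

T1 translate by (1, 4, 1): (-2, -2, 2) → (-1, 2, 3)
T2 translate by (3, 1, 0): (-1, 2, 3) → (2, 3, 3)
T3 reflect across z = 0: (2, 3, 3) → (2, 3, -3)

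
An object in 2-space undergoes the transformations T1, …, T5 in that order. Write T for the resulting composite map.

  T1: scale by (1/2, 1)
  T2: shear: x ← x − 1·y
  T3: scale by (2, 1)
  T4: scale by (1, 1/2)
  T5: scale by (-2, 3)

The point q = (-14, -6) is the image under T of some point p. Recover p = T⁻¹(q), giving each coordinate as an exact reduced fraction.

p = (-1, -4)

T1 = [1/2 0 0; 0 1 0; 0 0 1]
T2·T1 = [1/2 -1 0; 0 1 0; 0 0 1]
T3·…·T1 = [1 -2 0; 0 1 0; 0 0 1]
T4·…·T1 = [1 -2 0; 0 1/2 0; 0 0 1]
T5·…·T1 = [-2 4 0; 0 3/2 0; 0 0 1]
det M = -3; M⁻¹ = [-1/2 4/3 0; 0 2/3 0; 0 0 1]
M⁻¹ · (-14, -6)ᵀ = (-1, -4)ᵀ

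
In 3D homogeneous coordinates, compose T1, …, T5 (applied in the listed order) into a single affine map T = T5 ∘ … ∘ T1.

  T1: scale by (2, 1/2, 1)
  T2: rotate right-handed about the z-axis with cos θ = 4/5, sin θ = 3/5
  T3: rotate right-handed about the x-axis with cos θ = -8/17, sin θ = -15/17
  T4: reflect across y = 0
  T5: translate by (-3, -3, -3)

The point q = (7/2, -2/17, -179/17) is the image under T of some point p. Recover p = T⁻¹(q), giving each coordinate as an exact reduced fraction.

T1 = [2 0 0 0; 0 1/2 0 0; 0 0 1 0; 0 0 0 1]
T2·T1 = [8/5 -3/10 0 0; 6/5 2/5 0 0; 0 0 1 0; 0 0 0 1]
T3·…·T1 = [8/5 -3/10 0 0; -48/85 -16/85 15/17 0; -18/17 -6/17 -8/17 0; 0 0 0 1]
T4·…·T1 = [8/5 -3/10 0 0; 48/85 16/85 -15/17 0; -18/17 -6/17 -8/17 0; 0 0 0 1]
T5·…·T1 = [8/5 -3/10 0 -3; 48/85 16/85 -15/17 -3; -18/17 -6/17 -8/17 -3; 0 0 0 1]
det M = -1; M⁻¹ = [2/5 12/85 -9/34 141/170; -6/5 64/85 -24/17 -474/85; 0 -15/17 -8/17 -69/17; 0 0 0 1]
M⁻¹ · (7/2, -2/17, -179/17)ᵀ = (5, 5, 1)ᵀ

p = (5, 5, 1)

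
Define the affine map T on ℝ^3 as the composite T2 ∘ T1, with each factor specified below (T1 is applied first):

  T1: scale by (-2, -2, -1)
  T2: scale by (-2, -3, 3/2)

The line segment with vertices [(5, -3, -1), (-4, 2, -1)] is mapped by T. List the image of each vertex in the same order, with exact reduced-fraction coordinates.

image vertices: (20, -18, 3/2), (-16, 12, 3/2)

T1 scale by (-2, -2, -1): (5, -3, -1) → (-10, 6, 1); (-4, 2, -1) → (8, -4, 1)
T2 scale by (-2, -3, 3/2): (-10, 6, 1) → (20, -18, 3/2); (8, -4, 1) → (-16, 12, 3/2)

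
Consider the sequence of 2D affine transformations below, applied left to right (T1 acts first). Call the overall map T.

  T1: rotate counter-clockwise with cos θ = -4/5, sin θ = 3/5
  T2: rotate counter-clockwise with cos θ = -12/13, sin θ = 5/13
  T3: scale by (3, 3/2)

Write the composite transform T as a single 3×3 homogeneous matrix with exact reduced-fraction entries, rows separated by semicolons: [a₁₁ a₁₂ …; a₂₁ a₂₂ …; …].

T = [99/65 168/65 0; -84/65 99/130 0; 0 0 1]

T1 = [-4/5 -3/5 0; 3/5 -4/5 0; 0 0 1]
T2·T1 = [33/65 56/65 0; -56/65 33/65 0; 0 0 1]
T3·…·T1 = [99/65 168/65 0; -84/65 99/130 0; 0 0 1]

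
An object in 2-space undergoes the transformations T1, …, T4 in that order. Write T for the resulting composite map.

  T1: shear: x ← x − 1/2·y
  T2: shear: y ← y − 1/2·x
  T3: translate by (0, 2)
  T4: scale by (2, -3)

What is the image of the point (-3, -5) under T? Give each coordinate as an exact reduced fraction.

T(p) = (-1, 33/4)

T1 shear: x ← x − 1/2·y: (-3, -5) → (-1/2, -5)
T2 shear: y ← y − 1/2·x: (-1/2, -5) → (-1/2, -19/4)
T3 translate by (0, 2): (-1/2, -19/4) → (-1/2, -11/4)
T4 scale by (2, -3): (-1/2, -11/4) → (-1, 33/4)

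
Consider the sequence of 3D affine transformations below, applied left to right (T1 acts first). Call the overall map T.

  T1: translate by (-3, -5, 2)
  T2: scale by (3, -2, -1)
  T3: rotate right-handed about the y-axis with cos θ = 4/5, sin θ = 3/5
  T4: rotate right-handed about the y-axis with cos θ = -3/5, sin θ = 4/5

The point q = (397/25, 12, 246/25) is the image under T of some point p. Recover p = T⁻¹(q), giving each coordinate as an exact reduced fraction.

T1 = [1 0 0 -3; 0 1 0 -5; 0 0 1 2; 0 0 0 1]
T2·T1 = [3 0 0 -9; 0 -2 0 10; 0 0 -1 -2; 0 0 0 1]
T3·…·T1 = [12/5 0 -3/5 -42/5; 0 -2 0 10; -9/5 0 -4/5 19/5; 0 0 0 1]
T4·…·T1 = [-72/25 0 -7/25 202/25; 0 -2 0 10; -21/25 0 24/25 111/25; 0 0 0 1]
det M = 6; M⁻¹ = [-8/25 0 -7/75 3; 0 -1/2 0 5; -7/25 0 24/25 -2; 0 0 0 1]
M⁻¹ · (397/25, 12, 246/25)ᵀ = (-3, -1, 3)ᵀ

p = (-3, -1, 3)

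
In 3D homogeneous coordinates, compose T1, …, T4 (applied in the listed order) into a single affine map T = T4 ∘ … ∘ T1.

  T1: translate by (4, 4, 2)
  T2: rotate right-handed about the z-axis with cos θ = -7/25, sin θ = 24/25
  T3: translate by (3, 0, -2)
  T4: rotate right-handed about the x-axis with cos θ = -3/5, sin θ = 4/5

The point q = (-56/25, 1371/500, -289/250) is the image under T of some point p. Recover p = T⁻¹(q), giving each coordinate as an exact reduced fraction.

T1 = [1 0 0 4; 0 1 0 4; 0 0 1 2; 0 0 0 1]
T2·T1 = [-7/25 -24/25 0 -124/25; 24/25 -7/25 0 68/25; 0 0 1 2; 0 0 0 1]
T3·…·T1 = [-7/25 -24/25 0 -49/25; 24/25 -7/25 0 68/25; 0 0 1 0; 0 0 0 1]
T4·…·T1 = [-7/25 -24/25 0 -49/25; -72/125 21/125 -4/5 -204/125; 96/125 -28/125 -3/5 272/125; 0 0 0 1]
det M = 1; M⁻¹ = [-7/25 -72/125 96/125 -79/25; -24/25 21/125 -28/125 -28/25; 0 -4/5 -3/5 0; 0 0 0 1]
M⁻¹ · (-56/25, 1371/500, -289/250)ᵀ = (-5, 7/4, -3/2)ᵀ

p = (-5, 7/4, -3/2)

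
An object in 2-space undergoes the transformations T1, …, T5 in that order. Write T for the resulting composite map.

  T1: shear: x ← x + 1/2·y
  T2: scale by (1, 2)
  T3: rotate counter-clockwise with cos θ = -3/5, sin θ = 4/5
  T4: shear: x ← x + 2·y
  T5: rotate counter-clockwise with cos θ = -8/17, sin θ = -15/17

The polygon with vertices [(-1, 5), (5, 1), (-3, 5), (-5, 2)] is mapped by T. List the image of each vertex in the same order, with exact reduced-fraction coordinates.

T1 shear: x ← x + 1/2·y: (-1, 5) → (3/2, 5); (5, 1) → (11/2, 1); (-3, 5) → (-1/2, 5); (-5, 2) → (-4, 2)
T2 scale by (1, 2): (3/2, 5) → (3/2, 10); (11/2, 1) → (11/2, 2); (-1/2, 5) → (-1/2, 10); (-4, 2) → (-4, 4)
T3 rotate counter-clockwise with cos θ = -3/5, sin θ = 4/5: (3/2, 10) → (-89/10, -24/5); (11/2, 2) → (-49/10, 16/5); (-1/2, 10) → (-77/10, -32/5); (-4, 4) → (-4/5, -28/5)
T4 shear: x ← x + 2·y: (-89/10, -24/5) → (-37/2, -24/5); (-49/10, 16/5) → (3/2, 16/5); (-77/10, -32/5) → (-41/2, -32/5); (-4/5, -28/5) → (-12, -28/5)
T5 rotate counter-clockwise with cos θ = -8/17, sin θ = -15/17: (-37/2, -24/5) → (76/17, 3159/170); (3/2, 16/5) → (36/17, -481/170); (-41/2, -32/5) → (4, 211/10); (-12, -28/5) → (12/17, 1124/85)

image vertices: (76/17, 3159/170), (36/17, -481/170), (4, 211/10), (12/17, 1124/85)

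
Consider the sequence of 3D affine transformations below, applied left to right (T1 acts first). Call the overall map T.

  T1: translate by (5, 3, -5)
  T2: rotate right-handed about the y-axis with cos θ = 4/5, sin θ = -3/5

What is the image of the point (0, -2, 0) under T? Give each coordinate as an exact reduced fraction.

T(p) = (7, 1, -1)

T1 translate by (5, 3, -5): (0, -2, 0) → (5, 1, -5)
T2 rotate right-handed about the y-axis with cos θ = 4/5, sin θ = -3/5: (5, 1, -5) → (7, 1, -1)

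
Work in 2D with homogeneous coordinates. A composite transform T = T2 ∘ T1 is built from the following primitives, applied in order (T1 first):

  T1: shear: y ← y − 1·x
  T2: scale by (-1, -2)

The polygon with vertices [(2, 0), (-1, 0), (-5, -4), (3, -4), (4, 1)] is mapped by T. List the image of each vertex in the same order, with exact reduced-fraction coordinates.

T1 shear: y ← y − 1·x: (2, 0) → (2, -2); (-1, 0) → (-1, 1); (-5, -4) → (-5, 1); (3, -4) → (3, -7); (4, 1) → (4, -3)
T2 scale by (-1, -2): (2, -2) → (-2, 4); (-1, 1) → (1, -2); (-5, 1) → (5, -2); (3, -7) → (-3, 14); (4, -3) → (-4, 6)

image vertices: (-2, 4), (1, -2), (5, -2), (-3, 14), (-4, 6)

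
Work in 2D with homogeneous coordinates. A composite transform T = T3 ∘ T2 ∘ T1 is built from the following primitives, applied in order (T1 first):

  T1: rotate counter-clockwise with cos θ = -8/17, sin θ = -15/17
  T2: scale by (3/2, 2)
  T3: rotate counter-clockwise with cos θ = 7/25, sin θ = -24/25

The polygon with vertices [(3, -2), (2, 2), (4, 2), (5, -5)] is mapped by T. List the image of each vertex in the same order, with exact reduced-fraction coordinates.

image vertices: (-1959/425, 1538/425), (-2061/425, -1148/425), (-3669/425, -992/425), (-231/34, 146/17)

T1 rotate counter-clockwise with cos θ = -8/17, sin θ = -15/17: (3, -2) → (-54/17, -29/17); (2, 2) → (14/17, -46/17); (4, 2) → (-2/17, -76/17); (5, -5) → (-115/17, -35/17)
T2 scale by (3/2, 2): (-54/17, -29/17) → (-81/17, -58/17); (14/17, -46/17) → (21/17, -92/17); (-2/17, -76/17) → (-3/17, -152/17); (-115/17, -35/17) → (-345/34, -70/17)
T3 rotate counter-clockwise with cos θ = 7/25, sin θ = -24/25: (-81/17, -58/17) → (-1959/425, 1538/425); (21/17, -92/17) → (-2061/425, -1148/425); (-3/17, -152/17) → (-3669/425, -992/425); (-345/34, -70/17) → (-231/34, 146/17)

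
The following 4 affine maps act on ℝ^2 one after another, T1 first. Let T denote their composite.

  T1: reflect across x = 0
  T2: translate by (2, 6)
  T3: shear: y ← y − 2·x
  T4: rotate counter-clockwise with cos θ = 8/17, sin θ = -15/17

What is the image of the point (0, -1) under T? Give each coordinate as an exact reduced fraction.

T1 reflect across x = 0: (0, -1) → (0, -1)
T2 translate by (2, 6): (0, -1) → (2, 5)
T3 shear: y ← y − 2·x: (2, 5) → (2, 1)
T4 rotate counter-clockwise with cos θ = 8/17, sin θ = -15/17: (2, 1) → (31/17, -22/17)

T(p) = (31/17, -22/17)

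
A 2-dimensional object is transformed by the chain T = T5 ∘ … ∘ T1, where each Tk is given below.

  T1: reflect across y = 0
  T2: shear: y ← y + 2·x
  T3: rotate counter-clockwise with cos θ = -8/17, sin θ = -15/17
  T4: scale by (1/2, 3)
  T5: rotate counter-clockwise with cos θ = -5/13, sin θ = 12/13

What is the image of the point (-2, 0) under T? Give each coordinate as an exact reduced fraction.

T1 reflect across y = 0: (-2, 0) → (-2, 0)
T2 shear: y ← y + 2·x: (-2, 0) → (-2, -4)
T3 rotate counter-clockwise with cos θ = -8/17, sin θ = -15/17: (-2, -4) → (-44/17, 62/17)
T4 scale by (1/2, 3): (-44/17, 62/17) → (-22/17, 186/17)
T5 rotate counter-clockwise with cos θ = -5/13, sin θ = 12/13: (-22/17, 186/17) → (-2122/221, -1194/221)

T(p) = (-2122/221, -1194/221)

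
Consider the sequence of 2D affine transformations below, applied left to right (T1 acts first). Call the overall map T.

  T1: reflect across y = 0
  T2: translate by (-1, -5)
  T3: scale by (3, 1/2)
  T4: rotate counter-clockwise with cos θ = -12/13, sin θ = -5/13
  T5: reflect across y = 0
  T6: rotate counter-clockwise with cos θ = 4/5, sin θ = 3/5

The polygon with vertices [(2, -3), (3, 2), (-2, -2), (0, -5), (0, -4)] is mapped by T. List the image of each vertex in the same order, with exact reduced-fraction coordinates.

T1 reflect across y = 0: (2, -3) → (2, 3); (3, 2) → (3, -2); (-2, -2) → (-2, 2); (0, -5) → (0, 5); (0, -4) → (0, 4)
T2 translate by (-1, -5): (2, 3) → (1, -2); (3, -2) → (2, -7); (-2, 2) → (-3, -3); (0, 5) → (-1, 0); (0, 4) → (-1, -1)
T3 scale by (3, 1/2): (1, -2) → (3, -1); (2, -7) → (6, -7/2); (-3, -3) → (-9, -3/2); (-1, 0) → (-3, 0); (-1, -1) → (-3, -1/2)
T4 rotate counter-clockwise with cos θ = -12/13, sin θ = -5/13: (3, -1) → (-41/13, -3/13); (6, -7/2) → (-179/26, 12/13); (-9, -3/2) → (201/26, 63/13); (-3, 0) → (36/13, 15/13); (-3, -1/2) → (67/26, 21/13)
T5 reflect across y = 0: (-41/13, -3/13) → (-41/13, 3/13); (-179/26, 12/13) → (-179/26, -12/13); (201/26, 63/13) → (201/26, -63/13); (36/13, 15/13) → (36/13, -15/13); (67/26, 21/13) → (67/26, -21/13)
T6 rotate counter-clockwise with cos θ = 4/5, sin θ = 3/5: (-41/13, 3/13) → (-173/65, -111/65); (-179/26, -12/13) → (-322/65, -633/130); (201/26, -63/13) → (591/65, 99/130); (36/13, -15/13) → (189/65, 48/65); (67/26, -21/13) → (197/65, 33/130)

image vertices: (-173/65, -111/65), (-322/65, -633/130), (591/65, 99/130), (189/65, 48/65), (197/65, 33/130)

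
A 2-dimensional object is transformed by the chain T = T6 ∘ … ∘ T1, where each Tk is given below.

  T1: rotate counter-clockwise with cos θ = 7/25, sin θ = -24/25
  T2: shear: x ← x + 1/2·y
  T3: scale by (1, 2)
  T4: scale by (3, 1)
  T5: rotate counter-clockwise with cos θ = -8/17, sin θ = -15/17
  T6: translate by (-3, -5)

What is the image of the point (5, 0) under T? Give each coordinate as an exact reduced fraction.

T1 rotate counter-clockwise with cos θ = 7/25, sin θ = -24/25: (5, 0) → (7/5, -24/5)
T2 shear: x ← x + 1/2·y: (7/5, -24/5) → (-1, -24/5)
T3 scale by (1, 2): (-1, -24/5) → (-1, -48/5)
T4 scale by (3, 1): (-1, -48/5) → (-3, -48/5)
T5 rotate counter-clockwise with cos θ = -8/17, sin θ = -15/17: (-3, -48/5) → (-120/17, 609/85)
T6 translate by (-3, -5): (-120/17, 609/85) → (-171/17, 184/85)

T(p) = (-171/17, 184/85)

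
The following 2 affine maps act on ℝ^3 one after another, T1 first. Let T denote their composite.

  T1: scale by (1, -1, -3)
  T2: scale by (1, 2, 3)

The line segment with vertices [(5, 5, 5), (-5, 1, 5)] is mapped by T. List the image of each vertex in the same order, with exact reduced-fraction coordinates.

image vertices: (5, -10, -45), (-5, -2, -45)

T1 scale by (1, -1, -3): (5, 5, 5) → (5, -5, -15); (-5, 1, 5) → (-5, -1, -15)
T2 scale by (1, 2, 3): (5, -5, -15) → (5, -10, -45); (-5, -1, -15) → (-5, -2, -45)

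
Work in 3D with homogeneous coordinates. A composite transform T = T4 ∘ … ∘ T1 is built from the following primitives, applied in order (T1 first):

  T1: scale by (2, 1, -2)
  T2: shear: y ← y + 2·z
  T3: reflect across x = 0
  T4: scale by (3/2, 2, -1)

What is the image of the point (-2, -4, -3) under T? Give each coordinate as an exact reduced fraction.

T1 scale by (2, 1, -2): (-2, -4, -3) → (-4, -4, 6)
T2 shear: y ← y + 2·z: (-4, -4, 6) → (-4, 8, 6)
T3 reflect across x = 0: (-4, 8, 6) → (4, 8, 6)
T4 scale by (3/2, 2, -1): (4, 8, 6) → (6, 16, -6)

T(p) = (6, 16, -6)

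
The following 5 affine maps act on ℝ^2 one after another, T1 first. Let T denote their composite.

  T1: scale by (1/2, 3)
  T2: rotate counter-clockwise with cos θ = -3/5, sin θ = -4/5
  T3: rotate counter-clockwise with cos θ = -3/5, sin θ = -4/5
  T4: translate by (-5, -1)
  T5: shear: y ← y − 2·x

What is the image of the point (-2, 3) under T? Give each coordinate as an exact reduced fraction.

T1 scale by (1/2, 3): (-2, 3) → (-1, 9)
T2 rotate counter-clockwise with cos θ = -3/5, sin θ = -4/5: (-1, 9) → (39/5, -23/5)
T3 rotate counter-clockwise with cos θ = -3/5, sin θ = -4/5: (39/5, -23/5) → (-209/25, -87/25)
T4 translate by (-5, -1): (-209/25, -87/25) → (-334/25, -112/25)
T5 shear: y ← y − 2·x: (-334/25, -112/25) → (-334/25, 556/25)

T(p) = (-334/25, 556/25)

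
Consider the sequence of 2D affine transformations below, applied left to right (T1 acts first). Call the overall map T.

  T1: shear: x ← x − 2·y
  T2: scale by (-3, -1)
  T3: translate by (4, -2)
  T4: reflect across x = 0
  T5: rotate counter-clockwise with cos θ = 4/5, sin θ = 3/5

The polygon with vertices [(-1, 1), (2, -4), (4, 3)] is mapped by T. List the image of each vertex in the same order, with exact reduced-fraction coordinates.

T1 shear: x ← x − 2·y: (-1, 1) → (-3, 1); (2, -4) → (10, -4); (4, 3) → (-2, 3)
T2 scale by (-3, -1): (-3, 1) → (9, -1); (10, -4) → (-30, 4); (-2, 3) → (6, -3)
T3 translate by (4, -2): (9, -1) → (13, -3); (-30, 4) → (-26, 2); (6, -3) → (10, -5)
T4 reflect across x = 0: (13, -3) → (-13, -3); (-26, 2) → (26, 2); (10, -5) → (-10, -5)
T5 rotate counter-clockwise with cos θ = 4/5, sin θ = 3/5: (-13, -3) → (-43/5, -51/5); (26, 2) → (98/5, 86/5); (-10, -5) → (-5, -10)

image vertices: (-43/5, -51/5), (98/5, 86/5), (-5, -10)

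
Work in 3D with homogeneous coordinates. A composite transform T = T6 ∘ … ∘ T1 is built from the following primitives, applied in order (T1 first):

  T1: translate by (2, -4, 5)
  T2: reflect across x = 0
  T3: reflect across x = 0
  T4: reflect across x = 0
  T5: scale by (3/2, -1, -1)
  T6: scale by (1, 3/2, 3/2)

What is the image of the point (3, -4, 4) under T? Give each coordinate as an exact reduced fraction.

T(p) = (-15/2, 12, -27/2)

T1 translate by (2, -4, 5): (3, -4, 4) → (5, -8, 9)
T2 reflect across x = 0: (5, -8, 9) → (-5, -8, 9)
T3 reflect across x = 0: (-5, -8, 9) → (5, -8, 9)
T4 reflect across x = 0: (5, -8, 9) → (-5, -8, 9)
T5 scale by (3/2, -1, -1): (-5, -8, 9) → (-15/2, 8, -9)
T6 scale by (1, 3/2, 3/2): (-15/2, 8, -9) → (-15/2, 12, -27/2)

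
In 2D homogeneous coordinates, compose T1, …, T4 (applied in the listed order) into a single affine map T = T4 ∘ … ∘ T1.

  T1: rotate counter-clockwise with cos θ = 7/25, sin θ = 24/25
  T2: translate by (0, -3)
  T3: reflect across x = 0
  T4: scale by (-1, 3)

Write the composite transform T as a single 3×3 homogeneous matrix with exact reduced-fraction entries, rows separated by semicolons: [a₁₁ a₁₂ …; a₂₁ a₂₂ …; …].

T = [7/25 -24/25 0; 72/25 21/25 -9; 0 0 1]

T1 = [7/25 -24/25 0; 24/25 7/25 0; 0 0 1]
T2·T1 = [7/25 -24/25 0; 24/25 7/25 -3; 0 0 1]
T3·…·T1 = [-7/25 24/25 0; 24/25 7/25 -3; 0 0 1]
T4·…·T1 = [7/25 -24/25 0; 72/25 21/25 -9; 0 0 1]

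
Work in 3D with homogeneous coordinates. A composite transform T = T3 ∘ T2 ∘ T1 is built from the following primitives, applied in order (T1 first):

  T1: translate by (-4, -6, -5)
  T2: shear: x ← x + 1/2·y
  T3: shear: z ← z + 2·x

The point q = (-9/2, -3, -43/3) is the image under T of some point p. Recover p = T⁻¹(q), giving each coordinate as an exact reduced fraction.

T1 = [1 0 0 -4; 0 1 0 -6; 0 0 1 -5; 0 0 0 1]
T2·T1 = [1 1/2 0 -7; 0 1 0 -6; 0 0 1 -5; 0 0 0 1]
T3·…·T1 = [1 1/2 0 -7; 0 1 0 -6; 2 1 1 -19; 0 0 0 1]
det M = 1; M⁻¹ = [1 -1/2 0 4; 0 1 0 6; -2 0 1 5; 0 0 0 1]
M⁻¹ · (-9/2, -3, -43/3)ᵀ = (1, 3, -1/3)ᵀ

p = (1, 3, -1/3)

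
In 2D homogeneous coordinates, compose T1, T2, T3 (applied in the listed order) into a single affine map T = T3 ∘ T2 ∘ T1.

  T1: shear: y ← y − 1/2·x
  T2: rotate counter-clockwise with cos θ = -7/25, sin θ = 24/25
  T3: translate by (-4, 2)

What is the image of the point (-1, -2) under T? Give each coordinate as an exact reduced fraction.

T1 shear: y ← y − 1/2·x: (-1, -2) → (-1, -3/2)
T2 rotate counter-clockwise with cos θ = -7/25, sin θ = 24/25: (-1, -3/2) → (43/25, -27/50)
T3 translate by (-4, 2): (43/25, -27/50) → (-57/25, 73/50)

T(p) = (-57/25, 73/50)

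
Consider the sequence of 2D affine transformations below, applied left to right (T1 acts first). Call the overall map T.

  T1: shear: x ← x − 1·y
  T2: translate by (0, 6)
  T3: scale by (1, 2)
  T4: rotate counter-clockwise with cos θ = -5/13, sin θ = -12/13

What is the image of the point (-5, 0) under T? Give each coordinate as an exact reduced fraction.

T(p) = (13, 0)

T1 shear: x ← x − 1·y: (-5, 0) → (-5, 0)
T2 translate by (0, 6): (-5, 0) → (-5, 6)
T3 scale by (1, 2): (-5, 6) → (-5, 12)
T4 rotate counter-clockwise with cos θ = -5/13, sin θ = -12/13: (-5, 12) → (13, 0)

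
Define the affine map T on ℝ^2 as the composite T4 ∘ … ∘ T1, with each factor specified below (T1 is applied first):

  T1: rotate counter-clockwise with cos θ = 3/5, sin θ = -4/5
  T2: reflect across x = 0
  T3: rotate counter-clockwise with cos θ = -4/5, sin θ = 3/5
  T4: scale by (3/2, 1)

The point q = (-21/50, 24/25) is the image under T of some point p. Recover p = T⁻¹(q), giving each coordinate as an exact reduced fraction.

p = (0, -1)

T1 = [3/5 4/5 0; -4/5 3/5 0; 0 0 1]
T2·T1 = [-3/5 -4/5 0; -4/5 3/5 0; 0 0 1]
T3·…·T1 = [24/25 7/25 0; 7/25 -24/25 0; 0 0 1]
T4·…·T1 = [36/25 21/50 0; 7/25 -24/25 0; 0 0 1]
det M = -3/2; M⁻¹ = [16/25 7/25 0; 14/75 -24/25 0; 0 0 1]
M⁻¹ · (-21/50, 24/25)ᵀ = (0, -1)ᵀ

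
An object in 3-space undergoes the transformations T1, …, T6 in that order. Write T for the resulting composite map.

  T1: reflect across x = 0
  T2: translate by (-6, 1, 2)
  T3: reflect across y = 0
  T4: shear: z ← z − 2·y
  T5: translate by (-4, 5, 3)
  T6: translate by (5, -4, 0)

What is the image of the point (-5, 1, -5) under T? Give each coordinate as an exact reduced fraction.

T1 reflect across x = 0: (-5, 1, -5) → (5, 1, -5)
T2 translate by (-6, 1, 2): (5, 1, -5) → (-1, 2, -3)
T3 reflect across y = 0: (-1, 2, -3) → (-1, -2, -3)
T4 shear: z ← z − 2·y: (-1, -2, -3) → (-1, -2, 1)
T5 translate by (-4, 5, 3): (-1, -2, 1) → (-5, 3, 4)
T6 translate by (5, -4, 0): (-5, 3, 4) → (0, -1, 4)

T(p) = (0, -1, 4)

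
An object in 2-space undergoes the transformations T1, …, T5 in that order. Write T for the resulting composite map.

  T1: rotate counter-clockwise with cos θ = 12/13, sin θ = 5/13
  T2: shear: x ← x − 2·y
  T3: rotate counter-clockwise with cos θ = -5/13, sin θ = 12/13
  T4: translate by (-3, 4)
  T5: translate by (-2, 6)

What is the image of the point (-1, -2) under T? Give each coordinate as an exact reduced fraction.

T1 rotate counter-clockwise with cos θ = 12/13, sin θ = 5/13: (-1, -2) → (-2/13, -29/13)
T2 shear: x ← x − 2·y: (-2/13, -29/13) → (56/13, -29/13)
T3 rotate counter-clockwise with cos θ = -5/13, sin θ = 12/13: (56/13, -29/13) → (68/169, 817/169)
T4 translate by (-3, 4): (68/169, 817/169) → (-439/169, 1493/169)
T5 translate by (-2, 6): (-439/169, 1493/169) → (-777/169, 2507/169)

T(p) = (-777/169, 2507/169)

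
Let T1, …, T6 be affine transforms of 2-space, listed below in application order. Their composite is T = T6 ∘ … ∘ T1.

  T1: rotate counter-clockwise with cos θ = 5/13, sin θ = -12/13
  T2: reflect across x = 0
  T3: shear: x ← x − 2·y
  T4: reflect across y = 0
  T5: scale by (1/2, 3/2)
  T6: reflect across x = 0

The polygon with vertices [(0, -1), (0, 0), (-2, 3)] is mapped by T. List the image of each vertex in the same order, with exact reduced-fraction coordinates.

image vertices: (-11/13, 15/26), (0, 0), (4, -9/2)

T1 rotate counter-clockwise with cos θ = 5/13, sin θ = -12/13: (0, -1) → (-12/13, -5/13); (0, 0) → (0, 0); (-2, 3) → (2, 3)
T2 reflect across x = 0: (-12/13, -5/13) → (12/13, -5/13); (0, 0) → (0, 0); (2, 3) → (-2, 3)
T3 shear: x ← x − 2·y: (12/13, -5/13) → (22/13, -5/13); (0, 0) → (0, 0); (-2, 3) → (-8, 3)
T4 reflect across y = 0: (22/13, -5/13) → (22/13, 5/13); (0, 0) → (0, 0); (-8, 3) → (-8, -3)
T5 scale by (1/2, 3/2): (22/13, 5/13) → (11/13, 15/26); (0, 0) → (0, 0); (-8, -3) → (-4, -9/2)
T6 reflect across x = 0: (11/13, 15/26) → (-11/13, 15/26); (0, 0) → (0, 0); (-4, -9/2) → (4, -9/2)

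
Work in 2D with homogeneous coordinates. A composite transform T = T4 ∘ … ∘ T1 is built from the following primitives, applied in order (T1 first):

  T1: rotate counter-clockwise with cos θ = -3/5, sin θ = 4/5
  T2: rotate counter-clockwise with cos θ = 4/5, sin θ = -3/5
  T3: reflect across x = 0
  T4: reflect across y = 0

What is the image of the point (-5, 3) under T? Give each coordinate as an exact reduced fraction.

T1 rotate counter-clockwise with cos θ = -3/5, sin θ = 4/5: (-5, 3) → (3/5, -29/5)
T2 rotate counter-clockwise with cos θ = 4/5, sin θ = -3/5: (3/5, -29/5) → (-3, -5)
T3 reflect across x = 0: (-3, -5) → (3, -5)
T4 reflect across y = 0: (3, -5) → (3, 5)

T(p) = (3, 5)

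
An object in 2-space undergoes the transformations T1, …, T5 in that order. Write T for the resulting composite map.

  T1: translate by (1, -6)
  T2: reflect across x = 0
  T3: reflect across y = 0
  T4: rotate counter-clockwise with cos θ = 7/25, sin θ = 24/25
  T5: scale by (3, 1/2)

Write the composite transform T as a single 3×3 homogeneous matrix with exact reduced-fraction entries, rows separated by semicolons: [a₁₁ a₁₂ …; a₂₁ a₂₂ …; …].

T = [-21/25 72/25 -453/25; -12/25 -7/50 9/25; 0 0 1]

T1 = [1 0 1; 0 1 -6; 0 0 1]
T2·T1 = [-1 0 -1; 0 1 -6; 0 0 1]
T3·…·T1 = [-1 0 -1; 0 -1 6; 0 0 1]
T4·…·T1 = [-7/25 24/25 -151/25; -24/25 -7/25 18/25; 0 0 1]
T5·…·T1 = [-21/25 72/25 -453/25; -12/25 -7/50 9/25; 0 0 1]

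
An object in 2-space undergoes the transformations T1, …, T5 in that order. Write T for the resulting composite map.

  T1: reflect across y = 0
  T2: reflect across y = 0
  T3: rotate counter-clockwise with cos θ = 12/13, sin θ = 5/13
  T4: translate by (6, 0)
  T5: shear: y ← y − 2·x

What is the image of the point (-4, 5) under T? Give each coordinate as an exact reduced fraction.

T1 reflect across y = 0: (-4, 5) → (-4, -5)
T2 reflect across y = 0: (-4, -5) → (-4, 5)
T3 rotate counter-clockwise with cos θ = 12/13, sin θ = 5/13: (-4, 5) → (-73/13, 40/13)
T4 translate by (6, 0): (-73/13, 40/13) → (5/13, 40/13)
T5 shear: y ← y − 2·x: (5/13, 40/13) → (5/13, 30/13)

T(p) = (5/13, 30/13)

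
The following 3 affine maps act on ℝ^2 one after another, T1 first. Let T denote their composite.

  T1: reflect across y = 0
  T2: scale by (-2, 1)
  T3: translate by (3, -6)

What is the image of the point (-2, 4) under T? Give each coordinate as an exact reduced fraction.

T1 reflect across y = 0: (-2, 4) → (-2, -4)
T2 scale by (-2, 1): (-2, -4) → (4, -4)
T3 translate by (3, -6): (4, -4) → (7, -10)

T(p) = (7, -10)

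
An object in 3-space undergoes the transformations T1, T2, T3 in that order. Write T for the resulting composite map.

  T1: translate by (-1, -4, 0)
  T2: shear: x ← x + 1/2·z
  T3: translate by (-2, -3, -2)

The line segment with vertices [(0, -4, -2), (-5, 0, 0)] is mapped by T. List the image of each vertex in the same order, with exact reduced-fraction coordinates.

T1 translate by (-1, -4, 0): (0, -4, -2) → (-1, -8, -2); (-5, 0, 0) → (-6, -4, 0)
T2 shear: x ← x + 1/2·z: (-1, -8, -2) → (-2, -8, -2); (-6, -4, 0) → (-6, -4, 0)
T3 translate by (-2, -3, -2): (-2, -8, -2) → (-4, -11, -4); (-6, -4, 0) → (-8, -7, -2)

image vertices: (-4, -11, -4), (-8, -7, -2)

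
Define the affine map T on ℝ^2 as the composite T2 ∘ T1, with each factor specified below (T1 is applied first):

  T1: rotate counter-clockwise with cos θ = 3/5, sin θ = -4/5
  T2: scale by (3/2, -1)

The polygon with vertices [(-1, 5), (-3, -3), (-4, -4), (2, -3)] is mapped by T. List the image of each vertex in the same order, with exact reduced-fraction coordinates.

image vertices: (51/10, -19/5), (-63/10, -3/5), (-42/5, -4/5), (-9/5, 17/5)

T1 rotate counter-clockwise with cos θ = 3/5, sin θ = -4/5: (-1, 5) → (17/5, 19/5); (-3, -3) → (-21/5, 3/5); (-4, -4) → (-28/5, 4/5); (2, -3) → (-6/5, -17/5)
T2 scale by (3/2, -1): (17/5, 19/5) → (51/10, -19/5); (-21/5, 3/5) → (-63/10, -3/5); (-28/5, 4/5) → (-42/5, -4/5); (-6/5, -17/5) → (-9/5, 17/5)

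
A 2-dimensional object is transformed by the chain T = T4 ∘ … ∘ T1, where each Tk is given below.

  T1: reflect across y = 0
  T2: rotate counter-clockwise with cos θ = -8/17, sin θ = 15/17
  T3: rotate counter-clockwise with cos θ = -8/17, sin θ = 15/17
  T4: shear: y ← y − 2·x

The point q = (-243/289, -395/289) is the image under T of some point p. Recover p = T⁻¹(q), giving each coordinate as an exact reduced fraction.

p = (3, -1)

T1 = [1 0 0; 0 -1 0; 0 0 1]
T2·T1 = [-8/17 15/17 0; 15/17 8/17 0; 0 0 1]
T3·…·T1 = [-161/289 -240/289 0; -240/289 161/289 0; 0 0 1]
T4·…·T1 = [-161/289 -240/289 0; 82/289 641/289 0; 0 0 1]
det M = -1; M⁻¹ = [-641/289 -240/289 0; 82/289 161/289 0; 0 0 1]
M⁻¹ · (-243/289, -395/289)ᵀ = (3, -1)ᵀ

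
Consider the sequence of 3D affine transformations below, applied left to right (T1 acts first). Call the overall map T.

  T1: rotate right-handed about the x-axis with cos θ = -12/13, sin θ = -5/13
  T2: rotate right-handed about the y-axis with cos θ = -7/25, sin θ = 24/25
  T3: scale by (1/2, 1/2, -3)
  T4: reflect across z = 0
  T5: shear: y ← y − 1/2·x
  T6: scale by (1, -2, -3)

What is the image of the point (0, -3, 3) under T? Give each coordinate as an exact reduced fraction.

T(p) = (-252/325, -1527/325, -1323/325)

T1 rotate right-handed about the x-axis with cos θ = -12/13, sin θ = -5/13: (0, -3, 3) → (0, 51/13, -21/13)
T2 rotate right-handed about the y-axis with cos θ = -7/25, sin θ = 24/25: (0, 51/13, -21/13) → (-504/325, 51/13, 147/325)
T3 scale by (1/2, 1/2, -3): (-504/325, 51/13, 147/325) → (-252/325, 51/26, -441/325)
T4 reflect across z = 0: (-252/325, 51/26, -441/325) → (-252/325, 51/26, 441/325)
T5 shear: y ← y − 1/2·x: (-252/325, 51/26, 441/325) → (-252/325, 1527/650, 441/325)
T6 scale by (1, -2, -3): (-252/325, 1527/650, 441/325) → (-252/325, -1527/325, -1323/325)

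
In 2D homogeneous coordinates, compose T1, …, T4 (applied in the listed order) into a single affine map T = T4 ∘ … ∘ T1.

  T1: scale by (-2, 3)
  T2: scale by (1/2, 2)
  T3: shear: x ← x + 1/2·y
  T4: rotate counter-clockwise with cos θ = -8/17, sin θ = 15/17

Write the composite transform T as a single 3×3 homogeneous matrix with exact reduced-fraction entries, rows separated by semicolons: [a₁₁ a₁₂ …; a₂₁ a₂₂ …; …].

T = [8/17 -114/17 0; -15/17 -3/17 0; 0 0 1]

T1 = [-2 0 0; 0 3 0; 0 0 1]
T2·T1 = [-1 0 0; 0 6 0; 0 0 1]
T3·…·T1 = [-1 3 0; 0 6 0; 0 0 1]
T4·…·T1 = [8/17 -114/17 0; -15/17 -3/17 0; 0 0 1]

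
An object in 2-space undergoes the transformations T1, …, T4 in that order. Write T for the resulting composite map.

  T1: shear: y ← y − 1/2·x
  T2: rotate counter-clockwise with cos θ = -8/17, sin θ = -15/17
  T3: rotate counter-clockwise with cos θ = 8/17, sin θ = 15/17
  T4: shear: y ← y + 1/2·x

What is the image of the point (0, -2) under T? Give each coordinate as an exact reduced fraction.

T(p) = (-480/289, -562/289)

T1 shear: y ← y − 1/2·x: (0, -2) → (0, -2)
T2 rotate counter-clockwise with cos θ = -8/17, sin θ = -15/17: (0, -2) → (-30/17, 16/17)
T3 rotate counter-clockwise with cos θ = 8/17, sin θ = 15/17: (-30/17, 16/17) → (-480/289, -322/289)
T4 shear: y ← y + 1/2·x: (-480/289, -322/289) → (-480/289, -562/289)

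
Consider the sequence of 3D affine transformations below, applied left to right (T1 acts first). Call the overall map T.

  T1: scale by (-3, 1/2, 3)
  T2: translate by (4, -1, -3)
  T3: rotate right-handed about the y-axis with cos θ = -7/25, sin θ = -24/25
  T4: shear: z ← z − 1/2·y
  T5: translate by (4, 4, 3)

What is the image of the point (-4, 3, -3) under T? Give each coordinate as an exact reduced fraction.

T1 scale by (-3, 1/2, 3): (-4, 3, -3) → (12, 3/2, -9)
T2 translate by (4, -1, -3): (12, 3/2, -9) → (16, 1/2, -12)
T3 rotate right-handed about the y-axis with cos θ = -7/25, sin θ = -24/25: (16, 1/2, -12) → (176/25, 1/2, 468/25)
T4 shear: z ← z − 1/2·y: (176/25, 1/2, 468/25) → (176/25, 1/2, 1847/100)
T5 translate by (4, 4, 3): (176/25, 1/2, 1847/100) → (276/25, 9/2, 2147/100)

T(p) = (276/25, 9/2, 2147/100)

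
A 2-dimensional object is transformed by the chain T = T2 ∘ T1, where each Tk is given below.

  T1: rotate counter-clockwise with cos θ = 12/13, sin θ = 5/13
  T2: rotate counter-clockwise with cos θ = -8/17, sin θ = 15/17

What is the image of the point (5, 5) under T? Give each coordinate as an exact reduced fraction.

T(p) = (-1555/221, -155/221)

T1 rotate counter-clockwise with cos θ = 12/13, sin θ = 5/13: (5, 5) → (35/13, 85/13)
T2 rotate counter-clockwise with cos θ = -8/17, sin θ = 15/17: (35/13, 85/13) → (-1555/221, -155/221)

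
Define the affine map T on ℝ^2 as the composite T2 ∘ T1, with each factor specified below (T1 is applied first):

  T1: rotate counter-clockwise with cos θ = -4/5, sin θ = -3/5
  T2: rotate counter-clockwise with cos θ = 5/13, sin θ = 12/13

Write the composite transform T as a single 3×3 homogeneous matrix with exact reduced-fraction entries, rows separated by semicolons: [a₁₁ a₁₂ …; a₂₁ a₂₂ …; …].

T = [16/65 63/65 0; -63/65 16/65 0; 0 0 1]

T1 = [-4/5 3/5 0; -3/5 -4/5 0; 0 0 1]
T2·T1 = [16/65 63/65 0; -63/65 16/65 0; 0 0 1]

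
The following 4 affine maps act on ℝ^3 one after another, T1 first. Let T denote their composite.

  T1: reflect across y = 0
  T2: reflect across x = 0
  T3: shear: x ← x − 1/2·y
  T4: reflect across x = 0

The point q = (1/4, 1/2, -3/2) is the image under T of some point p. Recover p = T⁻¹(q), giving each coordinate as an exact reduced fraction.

p = (0, -1/2, -3/2)

T1 = [1 0 0 0; 0 -1 0 0; 0 0 1 0; 0 0 0 1]
T2·T1 = [-1 0 0 0; 0 -1 0 0; 0 0 1 0; 0 0 0 1]
T3·…·T1 = [-1 1/2 0 0; 0 -1 0 0; 0 0 1 0; 0 0 0 1]
T4·…·T1 = [1 -1/2 0 0; 0 -1 0 0; 0 0 1 0; 0 0 0 1]
det M = -1; M⁻¹ = [1 -1/2 0 0; 0 -1 0 0; 0 0 1 0; 0 0 0 1]
M⁻¹ · (1/4, 1/2, -3/2)ᵀ = (0, -1/2, -3/2)ᵀ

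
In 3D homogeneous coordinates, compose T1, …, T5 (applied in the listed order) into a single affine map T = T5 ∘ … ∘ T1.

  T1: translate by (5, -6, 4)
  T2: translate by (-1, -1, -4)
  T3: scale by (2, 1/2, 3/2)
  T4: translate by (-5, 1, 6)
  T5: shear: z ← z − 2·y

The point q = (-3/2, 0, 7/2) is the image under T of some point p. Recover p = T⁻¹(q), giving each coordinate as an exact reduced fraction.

p = (-9/4, 5, -5/3)

T1 = [1 0 0 5; 0 1 0 -6; 0 0 1 4; 0 0 0 1]
T2·T1 = [1 0 0 4; 0 1 0 -7; 0 0 1 0; 0 0 0 1]
T3·…·T1 = [2 0 0 8; 0 1/2 0 -7/2; 0 0 3/2 0; 0 0 0 1]
T4·…·T1 = [2 0 0 3; 0 1/2 0 -5/2; 0 0 3/2 6; 0 0 0 1]
T5·…·T1 = [2 0 0 3; 0 1/2 0 -5/2; 0 -1 3/2 11; 0 0 0 1]
det M = 3/2; M⁻¹ = [1/2 0 0 -3/2; 0 2 0 5; 0 4/3 2/3 -4; 0 0 0 1]
M⁻¹ · (-3/2, 0, 7/2)ᵀ = (-9/4, 5, -5/3)ᵀ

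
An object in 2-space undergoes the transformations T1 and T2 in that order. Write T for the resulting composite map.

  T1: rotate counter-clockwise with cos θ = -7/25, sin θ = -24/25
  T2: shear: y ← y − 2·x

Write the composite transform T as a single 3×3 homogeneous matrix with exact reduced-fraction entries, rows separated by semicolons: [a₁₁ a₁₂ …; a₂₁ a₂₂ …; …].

T = [-7/25 24/25 0; -2/5 -11/5 0; 0 0 1]

T1 = [-7/25 24/25 0; -24/25 -7/25 0; 0 0 1]
T2·T1 = [-7/25 24/25 0; -2/5 -11/5 0; 0 0 1]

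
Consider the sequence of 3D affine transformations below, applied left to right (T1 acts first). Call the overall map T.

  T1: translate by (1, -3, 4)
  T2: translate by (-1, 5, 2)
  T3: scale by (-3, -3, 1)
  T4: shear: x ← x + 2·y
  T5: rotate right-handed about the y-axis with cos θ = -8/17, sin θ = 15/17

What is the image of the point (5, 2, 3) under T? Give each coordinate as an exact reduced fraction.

T(p) = (447/17, -12, 513/17)

T1 translate by (1, -3, 4): (5, 2, 3) → (6, -1, 7)
T2 translate by (-1, 5, 2): (6, -1, 7) → (5, 4, 9)
T3 scale by (-3, -3, 1): (5, 4, 9) → (-15, -12, 9)
T4 shear: x ← x + 2·y: (-15, -12, 9) → (-39, -12, 9)
T5 rotate right-handed about the y-axis with cos θ = -8/17, sin θ = 15/17: (-39, -12, 9) → (447/17, -12, 513/17)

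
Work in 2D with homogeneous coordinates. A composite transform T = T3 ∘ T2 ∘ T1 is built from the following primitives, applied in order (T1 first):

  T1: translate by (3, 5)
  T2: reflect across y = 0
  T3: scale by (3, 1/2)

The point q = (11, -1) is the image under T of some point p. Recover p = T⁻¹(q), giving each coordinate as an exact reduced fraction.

p = (2/3, -3)

T1 = [1 0 3; 0 1 5; 0 0 1]
T2·T1 = [1 0 3; 0 -1 -5; 0 0 1]
T3·…·T1 = [3 0 9; 0 -1/2 -5/2; 0 0 1]
det M = -3/2; M⁻¹ = [1/3 0 -3; 0 -2 -5; 0 0 1]
M⁻¹ · (11, -1)ᵀ = (2/3, -3)ᵀ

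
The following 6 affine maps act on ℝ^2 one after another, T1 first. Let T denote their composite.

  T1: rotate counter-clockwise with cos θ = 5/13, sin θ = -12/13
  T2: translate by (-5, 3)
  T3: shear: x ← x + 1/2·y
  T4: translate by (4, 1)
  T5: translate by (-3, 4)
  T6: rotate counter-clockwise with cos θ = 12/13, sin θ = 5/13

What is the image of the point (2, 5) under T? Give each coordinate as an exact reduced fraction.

T1 rotate counter-clockwise with cos θ = 5/13, sin θ = -12/13: (2, 5) → (70/13, 1/13)
T2 translate by (-5, 3): (70/13, 1/13) → (5/13, 40/13)
T3 shear: x ← x + 1/2·y: (5/13, 40/13) → (25/13, 40/13)
T4 translate by (4, 1): (25/13, 40/13) → (77/13, 53/13)
T5 translate by (-3, 4): (77/13, 53/13) → (38/13, 105/13)
T6 rotate counter-clockwise with cos θ = 12/13, sin θ = 5/13: (38/13, 105/13) → (-69/169, 1450/169)

T(p) = (-69/169, 1450/169)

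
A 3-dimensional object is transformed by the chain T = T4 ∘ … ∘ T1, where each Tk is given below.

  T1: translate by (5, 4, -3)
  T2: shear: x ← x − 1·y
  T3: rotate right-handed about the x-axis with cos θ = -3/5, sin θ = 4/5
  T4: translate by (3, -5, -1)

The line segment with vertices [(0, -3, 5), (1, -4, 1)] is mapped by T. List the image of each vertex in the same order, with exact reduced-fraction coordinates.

T1 translate by (5, 4, -3): (0, -3, 5) → (5, 1, 2); (1, -4, 1) → (6, 0, -2)
T2 shear: x ← x − 1·y: (5, 1, 2) → (4, 1, 2); (6, 0, -2) → (6, 0, -2)
T3 rotate right-handed about the x-axis with cos θ = -3/5, sin θ = 4/5: (4, 1, 2) → (4, -11/5, -2/5); (6, 0, -2) → (6, 8/5, 6/5)
T4 translate by (3, -5, -1): (4, -11/5, -2/5) → (7, -36/5, -7/5); (6, 8/5, 6/5) → (9, -17/5, 1/5)

image vertices: (7, -36/5, -7/5), (9, -17/5, 1/5)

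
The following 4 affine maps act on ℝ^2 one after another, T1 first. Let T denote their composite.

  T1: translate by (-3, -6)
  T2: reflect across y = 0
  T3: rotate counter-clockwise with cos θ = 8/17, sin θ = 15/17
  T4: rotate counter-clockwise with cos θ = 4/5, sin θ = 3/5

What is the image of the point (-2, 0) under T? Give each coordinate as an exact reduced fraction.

T1 translate by (-3, -6): (-2, 0) → (-5, -6)
T2 reflect across y = 0: (-5, -6) → (-5, 6)
T3 rotate counter-clockwise with cos θ = 8/17, sin θ = 15/17: (-5, 6) → (-130/17, -27/17)
T4 rotate counter-clockwise with cos θ = 4/5, sin θ = 3/5: (-130/17, -27/17) → (-439/85, -498/85)

T(p) = (-439/85, -498/85)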